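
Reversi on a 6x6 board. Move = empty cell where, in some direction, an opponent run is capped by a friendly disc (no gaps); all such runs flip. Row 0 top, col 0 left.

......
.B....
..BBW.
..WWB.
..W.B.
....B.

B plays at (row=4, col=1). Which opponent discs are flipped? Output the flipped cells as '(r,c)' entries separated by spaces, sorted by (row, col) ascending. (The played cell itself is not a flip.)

Answer: (3,2)

Derivation:
Dir NW: first cell '.' (not opp) -> no flip
Dir N: first cell '.' (not opp) -> no flip
Dir NE: opp run (3,2) capped by B -> flip
Dir W: first cell '.' (not opp) -> no flip
Dir E: opp run (4,2), next='.' -> no flip
Dir SW: first cell '.' (not opp) -> no flip
Dir S: first cell '.' (not opp) -> no flip
Dir SE: first cell '.' (not opp) -> no flip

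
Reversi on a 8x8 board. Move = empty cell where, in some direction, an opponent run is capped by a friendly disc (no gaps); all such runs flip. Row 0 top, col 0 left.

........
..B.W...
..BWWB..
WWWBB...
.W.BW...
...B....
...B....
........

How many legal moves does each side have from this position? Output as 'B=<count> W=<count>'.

-- B to move --
(0,3): flips 1 -> legal
(0,4): flips 2 -> legal
(0,5): no bracket -> illegal
(1,3): flips 1 -> legal
(1,5): flips 1 -> legal
(2,0): no bracket -> illegal
(2,1): flips 1 -> legal
(3,5): flips 1 -> legal
(4,0): flips 1 -> legal
(4,2): flips 1 -> legal
(4,5): flips 1 -> legal
(5,0): no bracket -> illegal
(5,1): no bracket -> illegal
(5,2): no bracket -> illegal
(5,4): flips 1 -> legal
(5,5): flips 1 -> legal
B mobility = 11
-- W to move --
(0,1): flips 1 -> legal
(0,2): flips 2 -> legal
(0,3): no bracket -> illegal
(1,1): flips 2 -> legal
(1,3): flips 1 -> legal
(1,5): no bracket -> illegal
(1,6): no bracket -> illegal
(2,1): flips 1 -> legal
(2,6): flips 1 -> legal
(3,5): flips 2 -> legal
(3,6): flips 1 -> legal
(4,2): flips 2 -> legal
(4,5): flips 1 -> legal
(5,2): no bracket -> illegal
(5,4): flips 1 -> legal
(6,2): flips 1 -> legal
(6,4): no bracket -> illegal
(7,2): no bracket -> illegal
(7,3): flips 4 -> legal
(7,4): no bracket -> illegal
W mobility = 13

Answer: B=11 W=13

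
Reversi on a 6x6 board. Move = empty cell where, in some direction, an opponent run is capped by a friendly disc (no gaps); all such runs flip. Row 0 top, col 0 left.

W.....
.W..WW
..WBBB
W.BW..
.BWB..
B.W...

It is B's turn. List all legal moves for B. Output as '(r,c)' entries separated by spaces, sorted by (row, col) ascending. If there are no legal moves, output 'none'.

(0,1): no bracket -> illegal
(0,2): no bracket -> illegal
(0,3): flips 1 -> legal
(0,4): flips 1 -> legal
(0,5): flips 2 -> legal
(1,0): no bracket -> illegal
(1,2): flips 1 -> legal
(1,3): no bracket -> illegal
(2,0): no bracket -> illegal
(2,1): flips 1 -> legal
(3,1): no bracket -> illegal
(3,4): flips 1 -> legal
(4,0): no bracket -> illegal
(4,4): no bracket -> illegal
(5,1): flips 2 -> legal
(5,3): no bracket -> illegal

Answer: (0,3) (0,4) (0,5) (1,2) (2,1) (3,4) (5,1)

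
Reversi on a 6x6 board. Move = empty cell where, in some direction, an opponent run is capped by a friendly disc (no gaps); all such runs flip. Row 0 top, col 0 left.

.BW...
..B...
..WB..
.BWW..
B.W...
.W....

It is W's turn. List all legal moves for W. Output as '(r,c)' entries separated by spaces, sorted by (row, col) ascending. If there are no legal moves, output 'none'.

Answer: (0,0) (1,3) (1,4) (2,0) (2,4) (3,0)

Derivation:
(0,0): flips 1 -> legal
(0,3): no bracket -> illegal
(1,0): no bracket -> illegal
(1,1): no bracket -> illegal
(1,3): flips 1 -> legal
(1,4): flips 1 -> legal
(2,0): flips 1 -> legal
(2,1): no bracket -> illegal
(2,4): flips 1 -> legal
(3,0): flips 1 -> legal
(3,4): no bracket -> illegal
(4,1): no bracket -> illegal
(5,0): no bracket -> illegal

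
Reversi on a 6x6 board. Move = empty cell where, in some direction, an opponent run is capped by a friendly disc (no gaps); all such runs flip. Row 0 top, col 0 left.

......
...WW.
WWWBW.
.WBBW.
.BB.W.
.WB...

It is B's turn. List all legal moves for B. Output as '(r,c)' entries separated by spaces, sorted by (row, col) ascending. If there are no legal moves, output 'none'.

Answer: (0,3) (0,5) (1,0) (1,1) (1,2) (1,5) (2,5) (3,0) (3,5) (4,5) (5,0) (5,5)

Derivation:
(0,2): no bracket -> illegal
(0,3): flips 1 -> legal
(0,4): no bracket -> illegal
(0,5): flips 1 -> legal
(1,0): flips 1 -> legal
(1,1): flips 3 -> legal
(1,2): flips 1 -> legal
(1,5): flips 1 -> legal
(2,5): flips 1 -> legal
(3,0): flips 1 -> legal
(3,5): flips 1 -> legal
(4,0): no bracket -> illegal
(4,3): no bracket -> illegal
(4,5): flips 1 -> legal
(5,0): flips 1 -> legal
(5,3): no bracket -> illegal
(5,4): no bracket -> illegal
(5,5): flips 1 -> legal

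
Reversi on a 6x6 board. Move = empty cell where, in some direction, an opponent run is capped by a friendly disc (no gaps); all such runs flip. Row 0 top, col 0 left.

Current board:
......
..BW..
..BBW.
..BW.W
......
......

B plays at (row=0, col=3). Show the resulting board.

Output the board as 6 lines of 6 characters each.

Answer: ...B..
..BB..
..BBW.
..BW.W
......
......

Derivation:
Place B at (0,3); scan 8 dirs for brackets.
Dir NW: edge -> no flip
Dir N: edge -> no flip
Dir NE: edge -> no flip
Dir W: first cell '.' (not opp) -> no flip
Dir E: first cell '.' (not opp) -> no flip
Dir SW: first cell 'B' (not opp) -> no flip
Dir S: opp run (1,3) capped by B -> flip
Dir SE: first cell '.' (not opp) -> no flip
All flips: (1,3)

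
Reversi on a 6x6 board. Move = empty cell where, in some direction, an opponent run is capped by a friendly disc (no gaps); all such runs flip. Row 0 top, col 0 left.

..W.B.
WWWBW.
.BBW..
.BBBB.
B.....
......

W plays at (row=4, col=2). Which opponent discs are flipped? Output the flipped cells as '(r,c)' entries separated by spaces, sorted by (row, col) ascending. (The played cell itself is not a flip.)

Answer: (2,2) (3,2)

Derivation:
Dir NW: opp run (3,1), next='.' -> no flip
Dir N: opp run (3,2) (2,2) capped by W -> flip
Dir NE: opp run (3,3), next='.' -> no flip
Dir W: first cell '.' (not opp) -> no flip
Dir E: first cell '.' (not opp) -> no flip
Dir SW: first cell '.' (not opp) -> no flip
Dir S: first cell '.' (not opp) -> no flip
Dir SE: first cell '.' (not opp) -> no flip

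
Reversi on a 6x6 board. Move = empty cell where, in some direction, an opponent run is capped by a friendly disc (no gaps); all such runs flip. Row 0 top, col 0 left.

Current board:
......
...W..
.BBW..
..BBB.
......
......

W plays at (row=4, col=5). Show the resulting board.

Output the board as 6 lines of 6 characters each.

Place W at (4,5); scan 8 dirs for brackets.
Dir NW: opp run (3,4) capped by W -> flip
Dir N: first cell '.' (not opp) -> no flip
Dir NE: edge -> no flip
Dir W: first cell '.' (not opp) -> no flip
Dir E: edge -> no flip
Dir SW: first cell '.' (not opp) -> no flip
Dir S: first cell '.' (not opp) -> no flip
Dir SE: edge -> no flip
All flips: (3,4)

Answer: ......
...W..
.BBW..
..BBW.
.....W
......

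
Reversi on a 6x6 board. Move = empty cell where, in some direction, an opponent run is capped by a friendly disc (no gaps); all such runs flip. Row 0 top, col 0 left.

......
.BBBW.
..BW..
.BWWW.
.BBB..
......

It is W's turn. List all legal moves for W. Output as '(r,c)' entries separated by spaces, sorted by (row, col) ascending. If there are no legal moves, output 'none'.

(0,0): flips 2 -> legal
(0,1): flips 1 -> legal
(0,2): flips 2 -> legal
(0,3): flips 1 -> legal
(0,4): no bracket -> illegal
(1,0): flips 3 -> legal
(2,0): no bracket -> illegal
(2,1): flips 1 -> legal
(2,4): no bracket -> illegal
(3,0): flips 1 -> legal
(4,0): no bracket -> illegal
(4,4): no bracket -> illegal
(5,0): flips 1 -> legal
(5,1): flips 1 -> legal
(5,2): flips 2 -> legal
(5,3): flips 1 -> legal
(5,4): flips 1 -> legal

Answer: (0,0) (0,1) (0,2) (0,3) (1,0) (2,1) (3,0) (5,0) (5,1) (5,2) (5,3) (5,4)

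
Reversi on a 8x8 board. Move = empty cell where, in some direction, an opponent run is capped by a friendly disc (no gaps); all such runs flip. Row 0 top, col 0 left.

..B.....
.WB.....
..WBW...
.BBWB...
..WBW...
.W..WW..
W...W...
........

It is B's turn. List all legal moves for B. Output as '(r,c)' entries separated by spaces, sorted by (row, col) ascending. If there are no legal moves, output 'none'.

Answer: (1,0) (1,3) (1,4) (2,0) (2,1) (2,5) (4,1) (4,5) (5,2) (5,3) (6,5) (7,4)

Derivation:
(0,0): no bracket -> illegal
(0,1): no bracket -> illegal
(1,0): flips 1 -> legal
(1,3): flips 1 -> legal
(1,4): flips 1 -> legal
(1,5): no bracket -> illegal
(2,0): flips 1 -> legal
(2,1): flips 1 -> legal
(2,5): flips 1 -> legal
(3,5): no bracket -> illegal
(4,0): no bracket -> illegal
(4,1): flips 1 -> legal
(4,5): flips 1 -> legal
(4,6): no bracket -> illegal
(5,0): no bracket -> illegal
(5,2): flips 1 -> legal
(5,3): flips 1 -> legal
(5,6): no bracket -> illegal
(6,1): no bracket -> illegal
(6,2): no bracket -> illegal
(6,3): no bracket -> illegal
(6,5): flips 1 -> legal
(6,6): no bracket -> illegal
(7,0): no bracket -> illegal
(7,1): no bracket -> illegal
(7,3): no bracket -> illegal
(7,4): flips 3 -> legal
(7,5): no bracket -> illegal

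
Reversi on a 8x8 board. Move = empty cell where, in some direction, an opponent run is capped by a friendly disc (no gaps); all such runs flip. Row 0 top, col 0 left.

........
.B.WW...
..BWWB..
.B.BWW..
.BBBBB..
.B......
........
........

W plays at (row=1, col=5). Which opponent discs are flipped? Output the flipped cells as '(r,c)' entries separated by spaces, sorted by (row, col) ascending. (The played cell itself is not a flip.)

Answer: (2,5)

Derivation:
Dir NW: first cell '.' (not opp) -> no flip
Dir N: first cell '.' (not opp) -> no flip
Dir NE: first cell '.' (not opp) -> no flip
Dir W: first cell 'W' (not opp) -> no flip
Dir E: first cell '.' (not opp) -> no flip
Dir SW: first cell 'W' (not opp) -> no flip
Dir S: opp run (2,5) capped by W -> flip
Dir SE: first cell '.' (not opp) -> no flip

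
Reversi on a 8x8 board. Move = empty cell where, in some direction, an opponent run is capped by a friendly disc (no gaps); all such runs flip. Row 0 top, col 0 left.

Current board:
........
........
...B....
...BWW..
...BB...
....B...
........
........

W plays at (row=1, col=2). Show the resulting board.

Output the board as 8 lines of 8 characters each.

Place W at (1,2); scan 8 dirs for brackets.
Dir NW: first cell '.' (not opp) -> no flip
Dir N: first cell '.' (not opp) -> no flip
Dir NE: first cell '.' (not opp) -> no flip
Dir W: first cell '.' (not opp) -> no flip
Dir E: first cell '.' (not opp) -> no flip
Dir SW: first cell '.' (not opp) -> no flip
Dir S: first cell '.' (not opp) -> no flip
Dir SE: opp run (2,3) capped by W -> flip
All flips: (2,3)

Answer: ........
..W.....
...W....
...BWW..
...BB...
....B...
........
........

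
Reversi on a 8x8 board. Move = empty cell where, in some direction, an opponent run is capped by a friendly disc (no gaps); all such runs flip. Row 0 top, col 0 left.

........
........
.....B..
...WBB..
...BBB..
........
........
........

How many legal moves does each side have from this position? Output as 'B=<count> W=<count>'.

-- B to move --
(2,2): flips 1 -> legal
(2,3): flips 1 -> legal
(2,4): no bracket -> illegal
(3,2): flips 1 -> legal
(4,2): no bracket -> illegal
B mobility = 3
-- W to move --
(1,4): no bracket -> illegal
(1,5): no bracket -> illegal
(1,6): no bracket -> illegal
(2,3): no bracket -> illegal
(2,4): no bracket -> illegal
(2,6): no bracket -> illegal
(3,2): no bracket -> illegal
(3,6): flips 2 -> legal
(4,2): no bracket -> illegal
(4,6): no bracket -> illegal
(5,2): no bracket -> illegal
(5,3): flips 1 -> legal
(5,4): no bracket -> illegal
(5,5): flips 1 -> legal
(5,6): no bracket -> illegal
W mobility = 3

Answer: B=3 W=3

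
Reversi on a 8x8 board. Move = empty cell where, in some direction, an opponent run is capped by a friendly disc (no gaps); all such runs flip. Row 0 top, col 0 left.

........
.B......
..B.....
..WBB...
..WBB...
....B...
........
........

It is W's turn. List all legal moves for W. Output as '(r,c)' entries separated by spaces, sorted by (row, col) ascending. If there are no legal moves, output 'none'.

(0,0): no bracket -> illegal
(0,1): no bracket -> illegal
(0,2): no bracket -> illegal
(1,0): no bracket -> illegal
(1,2): flips 1 -> legal
(1,3): no bracket -> illegal
(2,0): no bracket -> illegal
(2,1): no bracket -> illegal
(2,3): no bracket -> illegal
(2,4): flips 1 -> legal
(2,5): no bracket -> illegal
(3,1): no bracket -> illegal
(3,5): flips 2 -> legal
(4,5): flips 2 -> legal
(5,2): no bracket -> illegal
(5,3): no bracket -> illegal
(5,5): no bracket -> illegal
(6,3): no bracket -> illegal
(6,4): no bracket -> illegal
(6,5): flips 2 -> legal

Answer: (1,2) (2,4) (3,5) (4,5) (6,5)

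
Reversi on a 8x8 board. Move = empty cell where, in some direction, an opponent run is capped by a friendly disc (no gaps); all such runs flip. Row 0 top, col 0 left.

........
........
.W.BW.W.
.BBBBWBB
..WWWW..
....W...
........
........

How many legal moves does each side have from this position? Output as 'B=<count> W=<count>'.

-- B to move --
(1,0): flips 1 -> legal
(1,1): flips 1 -> legal
(1,2): no bracket -> illegal
(1,3): no bracket -> illegal
(1,4): flips 1 -> legal
(1,5): flips 2 -> legal
(1,6): flips 1 -> legal
(1,7): no bracket -> illegal
(2,0): no bracket -> illegal
(2,2): no bracket -> illegal
(2,5): flips 1 -> legal
(2,7): no bracket -> illegal
(3,0): no bracket -> illegal
(4,1): no bracket -> illegal
(4,6): no bracket -> illegal
(5,1): flips 1 -> legal
(5,2): flips 2 -> legal
(5,3): flips 2 -> legal
(5,5): flips 1 -> legal
(5,6): flips 1 -> legal
(6,3): flips 2 -> legal
(6,4): flips 2 -> legal
(6,5): flips 2 -> legal
B mobility = 14
-- W to move --
(1,2): flips 2 -> legal
(1,3): flips 2 -> legal
(1,4): no bracket -> illegal
(2,0): flips 1 -> legal
(2,2): flips 3 -> legal
(2,5): flips 1 -> legal
(2,7): flips 1 -> legal
(3,0): flips 4 -> legal
(4,0): no bracket -> illegal
(4,1): flips 1 -> legal
(4,6): flips 1 -> legal
(4,7): no bracket -> illegal
W mobility = 9

Answer: B=14 W=9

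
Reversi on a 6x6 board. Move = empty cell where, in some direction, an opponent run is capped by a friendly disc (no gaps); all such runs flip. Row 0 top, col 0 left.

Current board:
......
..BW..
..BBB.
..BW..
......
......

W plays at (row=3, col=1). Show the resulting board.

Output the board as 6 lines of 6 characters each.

Answer: ......
..BW..
..WBB.
.WWW..
......
......

Derivation:
Place W at (3,1); scan 8 dirs for brackets.
Dir NW: first cell '.' (not opp) -> no flip
Dir N: first cell '.' (not opp) -> no flip
Dir NE: opp run (2,2) capped by W -> flip
Dir W: first cell '.' (not opp) -> no flip
Dir E: opp run (3,2) capped by W -> flip
Dir SW: first cell '.' (not opp) -> no flip
Dir S: first cell '.' (not opp) -> no flip
Dir SE: first cell '.' (not opp) -> no flip
All flips: (2,2) (3,2)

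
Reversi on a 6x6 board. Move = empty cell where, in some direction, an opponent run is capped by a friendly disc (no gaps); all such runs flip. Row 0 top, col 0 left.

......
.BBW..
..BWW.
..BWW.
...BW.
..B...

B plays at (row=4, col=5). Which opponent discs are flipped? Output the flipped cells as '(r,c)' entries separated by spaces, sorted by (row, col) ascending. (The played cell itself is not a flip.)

Dir NW: opp run (3,4) (2,3) capped by B -> flip
Dir N: first cell '.' (not opp) -> no flip
Dir NE: edge -> no flip
Dir W: opp run (4,4) capped by B -> flip
Dir E: edge -> no flip
Dir SW: first cell '.' (not opp) -> no flip
Dir S: first cell '.' (not opp) -> no flip
Dir SE: edge -> no flip

Answer: (2,3) (3,4) (4,4)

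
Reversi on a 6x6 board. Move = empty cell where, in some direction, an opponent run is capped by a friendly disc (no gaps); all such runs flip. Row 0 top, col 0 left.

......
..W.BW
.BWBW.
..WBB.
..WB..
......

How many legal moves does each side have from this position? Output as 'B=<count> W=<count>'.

-- B to move --
(0,1): flips 1 -> legal
(0,2): no bracket -> illegal
(0,3): flips 1 -> legal
(0,4): no bracket -> illegal
(0,5): no bracket -> illegal
(1,1): flips 1 -> legal
(1,3): no bracket -> illegal
(2,5): flips 1 -> legal
(3,1): flips 1 -> legal
(3,5): no bracket -> illegal
(4,1): flips 2 -> legal
(5,1): flips 1 -> legal
(5,2): no bracket -> illegal
(5,3): no bracket -> illegal
B mobility = 7
-- W to move --
(0,3): no bracket -> illegal
(0,4): flips 1 -> legal
(0,5): flips 2 -> legal
(1,0): flips 1 -> legal
(1,1): no bracket -> illegal
(1,3): flips 1 -> legal
(2,0): flips 1 -> legal
(2,5): no bracket -> illegal
(3,0): flips 1 -> legal
(3,1): no bracket -> illegal
(3,5): flips 2 -> legal
(4,4): flips 3 -> legal
(4,5): flips 2 -> legal
(5,2): no bracket -> illegal
(5,3): no bracket -> illegal
(5,4): flips 1 -> legal
W mobility = 10

Answer: B=7 W=10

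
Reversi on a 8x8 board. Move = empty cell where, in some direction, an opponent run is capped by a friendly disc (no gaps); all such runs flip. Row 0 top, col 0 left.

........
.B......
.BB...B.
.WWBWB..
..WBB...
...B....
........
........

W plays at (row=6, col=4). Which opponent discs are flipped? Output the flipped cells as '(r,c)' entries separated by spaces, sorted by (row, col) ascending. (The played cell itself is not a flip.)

Answer: (5,3)

Derivation:
Dir NW: opp run (5,3) capped by W -> flip
Dir N: first cell '.' (not opp) -> no flip
Dir NE: first cell '.' (not opp) -> no flip
Dir W: first cell '.' (not opp) -> no flip
Dir E: first cell '.' (not opp) -> no flip
Dir SW: first cell '.' (not opp) -> no flip
Dir S: first cell '.' (not opp) -> no flip
Dir SE: first cell '.' (not opp) -> no flip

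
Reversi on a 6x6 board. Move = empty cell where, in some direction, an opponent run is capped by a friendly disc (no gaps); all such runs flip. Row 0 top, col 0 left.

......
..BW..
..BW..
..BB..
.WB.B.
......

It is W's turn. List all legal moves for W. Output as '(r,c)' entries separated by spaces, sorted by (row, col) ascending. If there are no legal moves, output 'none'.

Answer: (0,1) (1,1) (2,1) (3,1) (4,3)

Derivation:
(0,1): flips 1 -> legal
(0,2): no bracket -> illegal
(0,3): no bracket -> illegal
(1,1): flips 1 -> legal
(2,1): flips 1 -> legal
(2,4): no bracket -> illegal
(3,1): flips 1 -> legal
(3,4): no bracket -> illegal
(3,5): no bracket -> illegal
(4,3): flips 2 -> legal
(4,5): no bracket -> illegal
(5,1): no bracket -> illegal
(5,2): no bracket -> illegal
(5,3): no bracket -> illegal
(5,4): no bracket -> illegal
(5,5): no bracket -> illegal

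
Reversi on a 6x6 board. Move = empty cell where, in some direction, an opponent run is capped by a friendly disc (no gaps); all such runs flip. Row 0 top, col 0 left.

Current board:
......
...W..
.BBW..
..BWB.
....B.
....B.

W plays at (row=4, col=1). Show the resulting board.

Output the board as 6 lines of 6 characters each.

Place W at (4,1); scan 8 dirs for brackets.
Dir NW: first cell '.' (not opp) -> no flip
Dir N: first cell '.' (not opp) -> no flip
Dir NE: opp run (3,2) capped by W -> flip
Dir W: first cell '.' (not opp) -> no flip
Dir E: first cell '.' (not opp) -> no flip
Dir SW: first cell '.' (not opp) -> no flip
Dir S: first cell '.' (not opp) -> no flip
Dir SE: first cell '.' (not opp) -> no flip
All flips: (3,2)

Answer: ......
...W..
.BBW..
..WWB.
.W..B.
....B.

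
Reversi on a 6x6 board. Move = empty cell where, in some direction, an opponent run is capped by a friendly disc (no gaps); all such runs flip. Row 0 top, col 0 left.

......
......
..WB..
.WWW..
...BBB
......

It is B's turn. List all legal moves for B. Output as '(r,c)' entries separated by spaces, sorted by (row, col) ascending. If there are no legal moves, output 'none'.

Answer: (1,1) (2,1) (4,1)

Derivation:
(1,1): flips 2 -> legal
(1,2): no bracket -> illegal
(1,3): no bracket -> illegal
(2,0): no bracket -> illegal
(2,1): flips 2 -> legal
(2,4): no bracket -> illegal
(3,0): no bracket -> illegal
(3,4): no bracket -> illegal
(4,0): no bracket -> illegal
(4,1): flips 1 -> legal
(4,2): no bracket -> illegal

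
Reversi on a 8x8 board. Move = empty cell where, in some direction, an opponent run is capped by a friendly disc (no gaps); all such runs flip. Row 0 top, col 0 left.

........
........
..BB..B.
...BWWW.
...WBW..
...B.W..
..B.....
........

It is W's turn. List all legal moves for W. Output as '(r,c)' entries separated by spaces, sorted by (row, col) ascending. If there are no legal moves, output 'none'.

(1,1): flips 3 -> legal
(1,2): flips 1 -> legal
(1,3): flips 2 -> legal
(1,4): no bracket -> illegal
(1,5): no bracket -> illegal
(1,6): flips 1 -> legal
(1,7): flips 1 -> legal
(2,1): no bracket -> illegal
(2,4): no bracket -> illegal
(2,5): no bracket -> illegal
(2,7): no bracket -> illegal
(3,1): no bracket -> illegal
(3,2): flips 1 -> legal
(3,7): no bracket -> illegal
(4,2): no bracket -> illegal
(5,1): no bracket -> illegal
(5,2): no bracket -> illegal
(5,4): flips 1 -> legal
(6,1): no bracket -> illegal
(6,3): flips 1 -> legal
(6,4): no bracket -> illegal
(7,1): flips 3 -> legal
(7,2): no bracket -> illegal
(7,3): no bracket -> illegal

Answer: (1,1) (1,2) (1,3) (1,6) (1,7) (3,2) (5,4) (6,3) (7,1)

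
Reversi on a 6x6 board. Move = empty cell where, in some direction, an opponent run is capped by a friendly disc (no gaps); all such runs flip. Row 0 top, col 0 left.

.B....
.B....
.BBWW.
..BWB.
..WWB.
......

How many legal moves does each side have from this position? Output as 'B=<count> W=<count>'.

Answer: B=6 W=11

Derivation:
-- B to move --
(1,2): flips 1 -> legal
(1,3): no bracket -> illegal
(1,4): flips 2 -> legal
(1,5): no bracket -> illegal
(2,5): flips 2 -> legal
(3,1): no bracket -> illegal
(3,5): no bracket -> illegal
(4,1): flips 2 -> legal
(5,1): no bracket -> illegal
(5,2): flips 2 -> legal
(5,3): no bracket -> illegal
(5,4): flips 1 -> legal
B mobility = 6
-- W to move --
(0,0): flips 2 -> legal
(0,2): no bracket -> illegal
(1,0): flips 2 -> legal
(1,2): flips 2 -> legal
(1,3): no bracket -> illegal
(2,0): flips 2 -> legal
(2,5): flips 1 -> legal
(3,0): no bracket -> illegal
(3,1): flips 1 -> legal
(3,5): flips 1 -> legal
(4,1): flips 1 -> legal
(4,5): flips 2 -> legal
(5,3): no bracket -> illegal
(5,4): flips 2 -> legal
(5,5): flips 1 -> legal
W mobility = 11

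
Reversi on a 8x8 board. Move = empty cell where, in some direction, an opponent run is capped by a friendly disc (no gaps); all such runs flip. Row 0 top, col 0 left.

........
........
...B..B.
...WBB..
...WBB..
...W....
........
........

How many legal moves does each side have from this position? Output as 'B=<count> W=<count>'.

Answer: B=6 W=6

Derivation:
-- B to move --
(2,2): flips 1 -> legal
(2,4): no bracket -> illegal
(3,2): flips 1 -> legal
(4,2): flips 1 -> legal
(5,2): flips 1 -> legal
(5,4): no bracket -> illegal
(6,2): flips 1 -> legal
(6,3): flips 3 -> legal
(6,4): no bracket -> illegal
B mobility = 6
-- W to move --
(1,2): no bracket -> illegal
(1,3): flips 1 -> legal
(1,4): no bracket -> illegal
(1,5): no bracket -> illegal
(1,6): no bracket -> illegal
(1,7): flips 3 -> legal
(2,2): no bracket -> illegal
(2,4): no bracket -> illegal
(2,5): flips 1 -> legal
(2,7): no bracket -> illegal
(3,2): no bracket -> illegal
(3,6): flips 2 -> legal
(3,7): no bracket -> illegal
(4,6): flips 2 -> legal
(5,4): no bracket -> illegal
(5,5): flips 1 -> legal
(5,6): no bracket -> illegal
W mobility = 6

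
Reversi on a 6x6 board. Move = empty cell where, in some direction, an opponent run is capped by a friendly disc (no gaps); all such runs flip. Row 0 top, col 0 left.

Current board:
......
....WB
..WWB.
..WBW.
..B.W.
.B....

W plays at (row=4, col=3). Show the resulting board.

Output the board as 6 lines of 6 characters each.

Place W at (4,3); scan 8 dirs for brackets.
Dir NW: first cell 'W' (not opp) -> no flip
Dir N: opp run (3,3) capped by W -> flip
Dir NE: first cell 'W' (not opp) -> no flip
Dir W: opp run (4,2), next='.' -> no flip
Dir E: first cell 'W' (not opp) -> no flip
Dir SW: first cell '.' (not opp) -> no flip
Dir S: first cell '.' (not opp) -> no flip
Dir SE: first cell '.' (not opp) -> no flip
All flips: (3,3)

Answer: ......
....WB
..WWB.
..WWW.
..BWW.
.B....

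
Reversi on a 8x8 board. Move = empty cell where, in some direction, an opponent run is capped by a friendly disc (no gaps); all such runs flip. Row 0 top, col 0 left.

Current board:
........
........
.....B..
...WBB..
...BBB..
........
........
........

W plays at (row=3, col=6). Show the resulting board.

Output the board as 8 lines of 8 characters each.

Place W at (3,6); scan 8 dirs for brackets.
Dir NW: opp run (2,5), next='.' -> no flip
Dir N: first cell '.' (not opp) -> no flip
Dir NE: first cell '.' (not opp) -> no flip
Dir W: opp run (3,5) (3,4) capped by W -> flip
Dir E: first cell '.' (not opp) -> no flip
Dir SW: opp run (4,5), next='.' -> no flip
Dir S: first cell '.' (not opp) -> no flip
Dir SE: first cell '.' (not opp) -> no flip
All flips: (3,4) (3,5)

Answer: ........
........
.....B..
...WWWW.
...BBB..
........
........
........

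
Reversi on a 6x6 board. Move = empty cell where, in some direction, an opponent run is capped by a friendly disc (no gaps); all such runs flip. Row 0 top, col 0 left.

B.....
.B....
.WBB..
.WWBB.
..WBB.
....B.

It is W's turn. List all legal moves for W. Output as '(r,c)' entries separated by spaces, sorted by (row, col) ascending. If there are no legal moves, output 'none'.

(0,1): flips 1 -> legal
(0,2): no bracket -> illegal
(1,0): no bracket -> illegal
(1,2): flips 1 -> legal
(1,3): flips 1 -> legal
(1,4): flips 1 -> legal
(2,0): no bracket -> illegal
(2,4): flips 3 -> legal
(2,5): no bracket -> illegal
(3,5): flips 2 -> legal
(4,5): flips 2 -> legal
(5,2): no bracket -> illegal
(5,3): no bracket -> illegal
(5,5): no bracket -> illegal

Answer: (0,1) (1,2) (1,3) (1,4) (2,4) (3,5) (4,5)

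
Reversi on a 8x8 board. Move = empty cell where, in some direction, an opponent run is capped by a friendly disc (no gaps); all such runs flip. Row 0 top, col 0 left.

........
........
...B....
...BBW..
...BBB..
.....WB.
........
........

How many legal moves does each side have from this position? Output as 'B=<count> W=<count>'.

Answer: B=6 W=4

Derivation:
-- B to move --
(2,4): no bracket -> illegal
(2,5): flips 1 -> legal
(2,6): flips 1 -> legal
(3,6): flips 1 -> legal
(4,6): no bracket -> illegal
(5,4): flips 1 -> legal
(6,4): no bracket -> illegal
(6,5): flips 1 -> legal
(6,6): flips 1 -> legal
B mobility = 6
-- W to move --
(1,2): no bracket -> illegal
(1,3): no bracket -> illegal
(1,4): no bracket -> illegal
(2,2): flips 2 -> legal
(2,4): no bracket -> illegal
(2,5): no bracket -> illegal
(3,2): flips 2 -> legal
(3,6): no bracket -> illegal
(4,2): no bracket -> illegal
(4,6): no bracket -> illegal
(4,7): no bracket -> illegal
(5,2): no bracket -> illegal
(5,3): flips 1 -> legal
(5,4): no bracket -> illegal
(5,7): flips 1 -> legal
(6,5): no bracket -> illegal
(6,6): no bracket -> illegal
(6,7): no bracket -> illegal
W mobility = 4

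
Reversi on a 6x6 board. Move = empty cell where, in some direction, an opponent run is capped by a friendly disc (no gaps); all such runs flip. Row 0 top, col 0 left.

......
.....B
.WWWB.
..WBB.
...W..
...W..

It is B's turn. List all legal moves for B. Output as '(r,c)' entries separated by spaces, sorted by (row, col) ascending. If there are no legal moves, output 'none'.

(1,0): no bracket -> illegal
(1,1): flips 1 -> legal
(1,2): flips 1 -> legal
(1,3): flips 1 -> legal
(1,4): no bracket -> illegal
(2,0): flips 3 -> legal
(3,0): no bracket -> illegal
(3,1): flips 1 -> legal
(4,1): no bracket -> illegal
(4,2): no bracket -> illegal
(4,4): no bracket -> illegal
(5,2): flips 1 -> legal
(5,4): no bracket -> illegal

Answer: (1,1) (1,2) (1,3) (2,0) (3,1) (5,2)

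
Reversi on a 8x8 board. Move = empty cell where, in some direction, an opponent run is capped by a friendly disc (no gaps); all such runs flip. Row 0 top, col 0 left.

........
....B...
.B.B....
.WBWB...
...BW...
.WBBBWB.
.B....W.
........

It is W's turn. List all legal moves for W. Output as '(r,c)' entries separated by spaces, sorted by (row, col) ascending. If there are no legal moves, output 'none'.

Answer: (1,1) (1,3) (2,4) (3,5) (4,2) (4,6) (5,7) (6,2) (6,3) (6,4) (7,1)

Derivation:
(0,3): no bracket -> illegal
(0,4): no bracket -> illegal
(0,5): no bracket -> illegal
(1,0): no bracket -> illegal
(1,1): flips 1 -> legal
(1,2): no bracket -> illegal
(1,3): flips 1 -> legal
(1,5): no bracket -> illegal
(2,0): no bracket -> illegal
(2,2): no bracket -> illegal
(2,4): flips 1 -> legal
(2,5): no bracket -> illegal
(3,0): no bracket -> illegal
(3,5): flips 1 -> legal
(4,1): no bracket -> illegal
(4,2): flips 1 -> legal
(4,5): no bracket -> illegal
(4,6): flips 1 -> legal
(4,7): no bracket -> illegal
(5,0): no bracket -> illegal
(5,7): flips 1 -> legal
(6,0): no bracket -> illegal
(6,2): flips 1 -> legal
(6,3): flips 2 -> legal
(6,4): flips 1 -> legal
(6,5): no bracket -> illegal
(6,7): no bracket -> illegal
(7,0): no bracket -> illegal
(7,1): flips 1 -> legal
(7,2): no bracket -> illegal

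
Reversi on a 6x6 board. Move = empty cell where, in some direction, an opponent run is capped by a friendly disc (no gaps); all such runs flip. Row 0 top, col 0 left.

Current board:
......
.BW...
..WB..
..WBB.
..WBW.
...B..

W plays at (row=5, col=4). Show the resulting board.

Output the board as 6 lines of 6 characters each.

Place W at (5,4); scan 8 dirs for brackets.
Dir NW: opp run (4,3) capped by W -> flip
Dir N: first cell 'W' (not opp) -> no flip
Dir NE: first cell '.' (not opp) -> no flip
Dir W: opp run (5,3), next='.' -> no flip
Dir E: first cell '.' (not opp) -> no flip
Dir SW: edge -> no flip
Dir S: edge -> no flip
Dir SE: edge -> no flip
All flips: (4,3)

Answer: ......
.BW...
..WB..
..WBB.
..WWW.
...BW.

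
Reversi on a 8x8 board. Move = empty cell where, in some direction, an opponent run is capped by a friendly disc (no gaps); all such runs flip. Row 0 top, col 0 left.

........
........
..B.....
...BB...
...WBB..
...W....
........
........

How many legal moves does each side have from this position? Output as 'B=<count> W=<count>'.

Answer: B=4 W=4

Derivation:
-- B to move --
(3,2): no bracket -> illegal
(4,2): flips 1 -> legal
(5,2): flips 1 -> legal
(5,4): no bracket -> illegal
(6,2): flips 1 -> legal
(6,3): flips 2 -> legal
(6,4): no bracket -> illegal
B mobility = 4
-- W to move --
(1,1): no bracket -> illegal
(1,2): no bracket -> illegal
(1,3): no bracket -> illegal
(2,1): no bracket -> illegal
(2,3): flips 1 -> legal
(2,4): no bracket -> illegal
(2,5): flips 1 -> legal
(3,1): no bracket -> illegal
(3,2): no bracket -> illegal
(3,5): flips 1 -> legal
(3,6): no bracket -> illegal
(4,2): no bracket -> illegal
(4,6): flips 2 -> legal
(5,4): no bracket -> illegal
(5,5): no bracket -> illegal
(5,6): no bracket -> illegal
W mobility = 4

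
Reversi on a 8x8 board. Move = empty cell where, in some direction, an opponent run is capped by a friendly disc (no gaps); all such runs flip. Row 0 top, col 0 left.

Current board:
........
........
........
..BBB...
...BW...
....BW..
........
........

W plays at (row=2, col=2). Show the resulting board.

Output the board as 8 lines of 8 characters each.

Place W at (2,2); scan 8 dirs for brackets.
Dir NW: first cell '.' (not opp) -> no flip
Dir N: first cell '.' (not opp) -> no flip
Dir NE: first cell '.' (not opp) -> no flip
Dir W: first cell '.' (not opp) -> no flip
Dir E: first cell '.' (not opp) -> no flip
Dir SW: first cell '.' (not opp) -> no flip
Dir S: opp run (3,2), next='.' -> no flip
Dir SE: opp run (3,3) capped by W -> flip
All flips: (3,3)

Answer: ........
........
..W.....
..BWB...
...BW...
....BW..
........
........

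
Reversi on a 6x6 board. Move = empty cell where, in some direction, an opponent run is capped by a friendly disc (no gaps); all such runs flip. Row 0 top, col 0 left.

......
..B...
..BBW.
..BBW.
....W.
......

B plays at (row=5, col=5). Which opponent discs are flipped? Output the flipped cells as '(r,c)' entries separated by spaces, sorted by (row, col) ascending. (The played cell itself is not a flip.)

Dir NW: opp run (4,4) capped by B -> flip
Dir N: first cell '.' (not opp) -> no flip
Dir NE: edge -> no flip
Dir W: first cell '.' (not opp) -> no flip
Dir E: edge -> no flip
Dir SW: edge -> no flip
Dir S: edge -> no flip
Dir SE: edge -> no flip

Answer: (4,4)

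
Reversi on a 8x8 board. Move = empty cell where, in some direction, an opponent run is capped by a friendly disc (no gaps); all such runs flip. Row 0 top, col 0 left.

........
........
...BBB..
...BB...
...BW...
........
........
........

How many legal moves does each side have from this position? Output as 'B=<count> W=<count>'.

-- B to move --
(3,5): no bracket -> illegal
(4,5): flips 1 -> legal
(5,3): no bracket -> illegal
(5,4): flips 1 -> legal
(5,5): flips 1 -> legal
B mobility = 3
-- W to move --
(1,2): no bracket -> illegal
(1,3): no bracket -> illegal
(1,4): flips 2 -> legal
(1,5): no bracket -> illegal
(1,6): no bracket -> illegal
(2,2): flips 1 -> legal
(2,6): no bracket -> illegal
(3,2): no bracket -> illegal
(3,5): no bracket -> illegal
(3,6): no bracket -> illegal
(4,2): flips 1 -> legal
(4,5): no bracket -> illegal
(5,2): no bracket -> illegal
(5,3): no bracket -> illegal
(5,4): no bracket -> illegal
W mobility = 3

Answer: B=3 W=3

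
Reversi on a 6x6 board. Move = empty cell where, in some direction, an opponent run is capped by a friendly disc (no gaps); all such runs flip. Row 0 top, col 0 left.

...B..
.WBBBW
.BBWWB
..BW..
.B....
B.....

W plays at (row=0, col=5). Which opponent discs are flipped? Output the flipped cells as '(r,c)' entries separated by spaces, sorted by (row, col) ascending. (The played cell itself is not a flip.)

Answer: (1,4)

Derivation:
Dir NW: edge -> no flip
Dir N: edge -> no flip
Dir NE: edge -> no flip
Dir W: first cell '.' (not opp) -> no flip
Dir E: edge -> no flip
Dir SW: opp run (1,4) capped by W -> flip
Dir S: first cell 'W' (not opp) -> no flip
Dir SE: edge -> no flip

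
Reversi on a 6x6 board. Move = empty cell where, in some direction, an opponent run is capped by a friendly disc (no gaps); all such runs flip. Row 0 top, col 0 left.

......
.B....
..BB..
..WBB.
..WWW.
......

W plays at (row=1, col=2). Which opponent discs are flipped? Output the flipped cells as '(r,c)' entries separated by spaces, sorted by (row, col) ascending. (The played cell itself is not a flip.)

Dir NW: first cell '.' (not opp) -> no flip
Dir N: first cell '.' (not opp) -> no flip
Dir NE: first cell '.' (not opp) -> no flip
Dir W: opp run (1,1), next='.' -> no flip
Dir E: first cell '.' (not opp) -> no flip
Dir SW: first cell '.' (not opp) -> no flip
Dir S: opp run (2,2) capped by W -> flip
Dir SE: opp run (2,3) (3,4), next='.' -> no flip

Answer: (2,2)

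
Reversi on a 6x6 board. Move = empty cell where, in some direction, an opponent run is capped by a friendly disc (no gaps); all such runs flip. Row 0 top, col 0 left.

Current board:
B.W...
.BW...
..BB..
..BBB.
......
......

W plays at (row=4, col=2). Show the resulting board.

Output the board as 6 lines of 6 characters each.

Answer: B.W...
.BW...
..WB..
..WBB.
..W...
......

Derivation:
Place W at (4,2); scan 8 dirs for brackets.
Dir NW: first cell '.' (not opp) -> no flip
Dir N: opp run (3,2) (2,2) capped by W -> flip
Dir NE: opp run (3,3), next='.' -> no flip
Dir W: first cell '.' (not opp) -> no flip
Dir E: first cell '.' (not opp) -> no flip
Dir SW: first cell '.' (not opp) -> no flip
Dir S: first cell '.' (not opp) -> no flip
Dir SE: first cell '.' (not opp) -> no flip
All flips: (2,2) (3,2)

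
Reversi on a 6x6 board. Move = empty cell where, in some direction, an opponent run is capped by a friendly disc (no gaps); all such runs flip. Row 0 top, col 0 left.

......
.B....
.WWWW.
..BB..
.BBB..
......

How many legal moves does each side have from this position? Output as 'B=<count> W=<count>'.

Answer: B=6 W=8

Derivation:
-- B to move --
(1,0): flips 1 -> legal
(1,2): flips 1 -> legal
(1,3): flips 1 -> legal
(1,4): flips 1 -> legal
(1,5): flips 1 -> legal
(2,0): no bracket -> illegal
(2,5): no bracket -> illegal
(3,0): no bracket -> illegal
(3,1): flips 1 -> legal
(3,4): no bracket -> illegal
(3,5): no bracket -> illegal
B mobility = 6
-- W to move --
(0,0): flips 1 -> legal
(0,1): flips 1 -> legal
(0,2): no bracket -> illegal
(1,0): no bracket -> illegal
(1,2): no bracket -> illegal
(2,0): no bracket -> illegal
(3,0): no bracket -> illegal
(3,1): no bracket -> illegal
(3,4): no bracket -> illegal
(4,0): no bracket -> illegal
(4,4): flips 1 -> legal
(5,0): flips 2 -> legal
(5,1): flips 2 -> legal
(5,2): flips 2 -> legal
(5,3): flips 2 -> legal
(5,4): flips 2 -> legal
W mobility = 8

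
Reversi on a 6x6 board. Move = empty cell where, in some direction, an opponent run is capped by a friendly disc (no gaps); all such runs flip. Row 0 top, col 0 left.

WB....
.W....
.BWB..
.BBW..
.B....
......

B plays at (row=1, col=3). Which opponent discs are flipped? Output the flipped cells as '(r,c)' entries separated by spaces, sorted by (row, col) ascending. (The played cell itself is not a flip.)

Dir NW: first cell '.' (not opp) -> no flip
Dir N: first cell '.' (not opp) -> no flip
Dir NE: first cell '.' (not opp) -> no flip
Dir W: first cell '.' (not opp) -> no flip
Dir E: first cell '.' (not opp) -> no flip
Dir SW: opp run (2,2) capped by B -> flip
Dir S: first cell 'B' (not opp) -> no flip
Dir SE: first cell '.' (not opp) -> no flip

Answer: (2,2)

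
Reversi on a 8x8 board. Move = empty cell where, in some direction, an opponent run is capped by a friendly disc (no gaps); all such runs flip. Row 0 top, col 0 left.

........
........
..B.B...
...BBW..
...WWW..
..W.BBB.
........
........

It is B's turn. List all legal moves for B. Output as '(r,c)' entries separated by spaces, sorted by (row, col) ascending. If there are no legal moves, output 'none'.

(2,5): flips 2 -> legal
(2,6): no bracket -> illegal
(3,2): flips 1 -> legal
(3,6): flips 2 -> legal
(4,1): no bracket -> illegal
(4,2): no bracket -> illegal
(4,6): flips 1 -> legal
(5,1): no bracket -> illegal
(5,3): flips 1 -> legal
(6,1): flips 2 -> legal
(6,2): no bracket -> illegal
(6,3): no bracket -> illegal

Answer: (2,5) (3,2) (3,6) (4,6) (5,3) (6,1)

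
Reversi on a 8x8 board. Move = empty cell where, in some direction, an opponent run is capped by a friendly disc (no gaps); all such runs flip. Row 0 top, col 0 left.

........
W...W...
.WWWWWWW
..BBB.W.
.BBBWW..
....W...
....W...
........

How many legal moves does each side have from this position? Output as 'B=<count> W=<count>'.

-- B to move --
(0,0): no bracket -> illegal
(0,1): no bracket -> illegal
(0,3): no bracket -> illegal
(0,4): flips 2 -> legal
(0,5): flips 2 -> legal
(1,1): flips 1 -> legal
(1,2): flips 2 -> legal
(1,3): flips 1 -> legal
(1,5): flips 1 -> legal
(1,6): flips 1 -> legal
(1,7): no bracket -> illegal
(2,0): no bracket -> illegal
(3,0): no bracket -> illegal
(3,1): no bracket -> illegal
(3,5): no bracket -> illegal
(3,7): no bracket -> illegal
(4,6): flips 2 -> legal
(4,7): no bracket -> illegal
(5,3): no bracket -> illegal
(5,5): flips 1 -> legal
(5,6): flips 1 -> legal
(6,3): no bracket -> illegal
(6,5): flips 1 -> legal
(7,3): no bracket -> illegal
(7,4): flips 3 -> legal
(7,5): no bracket -> illegal
B mobility = 12
-- W to move --
(3,0): no bracket -> illegal
(3,1): no bracket -> illegal
(3,5): no bracket -> illegal
(4,0): flips 3 -> legal
(5,0): flips 2 -> legal
(5,1): flips 2 -> legal
(5,2): flips 4 -> legal
(5,3): flips 2 -> legal
W mobility = 5

Answer: B=12 W=5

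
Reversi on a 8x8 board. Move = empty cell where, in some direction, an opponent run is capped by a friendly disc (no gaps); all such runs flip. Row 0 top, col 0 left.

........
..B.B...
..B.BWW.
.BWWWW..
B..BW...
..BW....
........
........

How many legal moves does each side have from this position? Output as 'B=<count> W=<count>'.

Answer: B=11 W=12

Derivation:
-- B to move --
(1,5): no bracket -> illegal
(1,6): flips 2 -> legal
(1,7): no bracket -> illegal
(2,1): flips 1 -> legal
(2,3): flips 1 -> legal
(2,7): flips 2 -> legal
(3,6): flips 5 -> legal
(3,7): no bracket -> illegal
(4,1): no bracket -> illegal
(4,2): flips 2 -> legal
(4,5): flips 1 -> legal
(4,6): flips 1 -> legal
(5,4): flips 3 -> legal
(5,5): flips 2 -> legal
(6,2): no bracket -> illegal
(6,3): flips 1 -> legal
(6,4): no bracket -> illegal
B mobility = 11
-- W to move --
(0,1): no bracket -> illegal
(0,2): flips 2 -> legal
(0,3): flips 1 -> legal
(0,4): flips 2 -> legal
(0,5): no bracket -> illegal
(1,1): flips 1 -> legal
(1,3): flips 1 -> legal
(1,5): flips 1 -> legal
(2,0): no bracket -> illegal
(2,1): no bracket -> illegal
(2,3): flips 1 -> legal
(3,0): flips 1 -> legal
(4,1): no bracket -> illegal
(4,2): flips 1 -> legal
(5,0): no bracket -> illegal
(5,1): flips 1 -> legal
(5,4): flips 1 -> legal
(6,1): flips 2 -> legal
(6,2): no bracket -> illegal
(6,3): no bracket -> illegal
W mobility = 12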